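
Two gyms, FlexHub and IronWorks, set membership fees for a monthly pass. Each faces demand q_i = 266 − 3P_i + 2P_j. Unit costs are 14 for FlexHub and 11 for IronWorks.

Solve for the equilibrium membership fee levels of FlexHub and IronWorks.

76.4375, 75.3125

FlexHub's profit: π = (P_{FlexHub} − 14)(266 − 3P_{FlexHub} + 2P_{IronWorks}).
∂π/∂P_{FlexHub} = 308 − 6P_{FlexHub} + 2P_{IronWorks} = 0 ⇒ P_{FlexHub} = 154/3 + (1/3)P_{IronWorks}.
Similarly P_{IronWorks} = 299/6 + (1/3)P_{FlexHub}.
Substituting the second reaction function into the first: P_{FlexHub} = 154/3 + (1/3)(299/6 + (1/3)P_{FlexHub}), which gives (8/9)P_{FlexHub} = 1223/18 ⇒ P_{FlexHub} = 76.4375.
Then P_{IronWorks} = 299/6 + (1/3)·76.4375 = 75.3125.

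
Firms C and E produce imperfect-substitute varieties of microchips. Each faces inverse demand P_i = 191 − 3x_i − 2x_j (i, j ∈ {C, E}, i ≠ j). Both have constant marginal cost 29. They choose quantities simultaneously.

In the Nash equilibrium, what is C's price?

89.75

Firm C's profit: π = x_C(191 − 3x_C − 2x_E) − 29x_C.
∂π/∂x_C = 162 − 6x_C − 2x_E = 0 ⇒ x_C = 27 − (1/3)x_E.
By symmetry x_E = x_C; substituting into the reaction function, (4/3)x_C = 27 and x_C = 20.25.
P_C = 191 − 3·20.25 − 2·20.25 = 89.75.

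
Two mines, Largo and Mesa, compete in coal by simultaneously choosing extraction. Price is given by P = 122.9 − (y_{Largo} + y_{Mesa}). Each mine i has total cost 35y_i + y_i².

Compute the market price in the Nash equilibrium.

87.74

Mine Largo's profit: π = y_{Largo}(122.9 − (y_{Largo} + y_{Mesa})) − 35y_{Largo} − y_{Largo}².
∂π/∂y_{Largo} = 87.9 − 4y_{Largo} − y_{Mesa} = 0, so y_{Largo} = 21.975 − 0.25y_{Mesa}.
Setting y_{Largo} = y_{Mesa} in the reaction function: y_{Largo} = 21.975 − 0.25y_{Largo}, so y_{Largo} = 21.975 / 1.25 = 17.58.
Equilibrium price: P = 122.9 − 35.16 = 87.74.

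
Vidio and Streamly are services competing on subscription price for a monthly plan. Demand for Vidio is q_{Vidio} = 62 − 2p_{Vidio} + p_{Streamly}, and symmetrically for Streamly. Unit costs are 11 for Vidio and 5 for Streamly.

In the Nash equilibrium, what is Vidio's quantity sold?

Vidio's profit: π = (p_{Vidio} − 11)(62 − 2p_{Vidio} + p_{Streamly}).
∂π/∂p_{Vidio} = 84 − 4p_{Vidio} + p_{Streamly} = 0 ⇒ p_{Vidio} = 21 + 0.25p_{Streamly}.
Similarly p_{Streamly} = 18 + 0.25p_{Vidio}.
Substituting the second reaction function into the first: p_{Vidio} = 21 + 0.25(18 + 0.25p_{Vidio}), which gives 0.9375p_{Vidio} = 25.5 ⇒ p_{Vidio} = 27.2.
Then p_{Streamly} = 18 + 0.25·27.2 = 24.8.
q_{Vidio} = 62 − 2·27.2 + 24.8 = 32.4.

32.4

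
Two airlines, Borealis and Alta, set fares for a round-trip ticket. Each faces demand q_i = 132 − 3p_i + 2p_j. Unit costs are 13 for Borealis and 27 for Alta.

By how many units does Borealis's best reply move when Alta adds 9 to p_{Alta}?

3

Borealis's profit: π = (p_{Borealis} − 13)(132 − 3p_{Borealis} + 2p_{Alta}).
∂π/∂p_{Borealis} = 171 − 6p_{Borealis} + 2p_{Alta} = 0 ⇒ p_{Borealis} = 28.5 + (1/3)p_{Alta}.
The reaction-function slope is 1/3, so a 9-unit rise in p_{Alta} moves p_{Borealis} by 1/3 × 9 = 3. Borealis's best response rises — the actions are strategic complements.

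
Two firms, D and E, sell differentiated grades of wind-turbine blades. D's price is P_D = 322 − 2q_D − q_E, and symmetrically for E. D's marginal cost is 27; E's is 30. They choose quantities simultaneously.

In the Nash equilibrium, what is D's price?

Firm D's profit: π = q_D(322 − 2q_D − q_E) − 27q_D.
∂π/∂q_D = 295 − 4q_D − q_E = 0 ⇒ q_D = 73.75 − 0.25q_E.
Similarly q_E = 73 − 0.25q_D.
Plugging q_E into D's best response: q_D = 73.75 − 0.25(73 − 0.25q_D) ⇒ 0.9375q_D = 55.5, so q_D = 59.2.
Then q_E = 73 − 0.25·59.2 = 58.2.
P_D = 322 − 2·59.2 − 58.2 = 145.4.

145.4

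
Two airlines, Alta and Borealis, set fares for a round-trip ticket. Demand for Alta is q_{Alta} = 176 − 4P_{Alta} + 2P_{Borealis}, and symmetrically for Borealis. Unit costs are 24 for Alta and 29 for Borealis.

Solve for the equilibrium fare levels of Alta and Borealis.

46, 48

Alta's profit: π = (P_{Alta} − 24)(176 − 4P_{Alta} + 2P_{Borealis}).
∂π/∂P_{Alta} = 272 − 8P_{Alta} + 2P_{Borealis} = 0 ⇒ P_{Alta} = 34 + 0.25P_{Borealis}.
Similarly P_{Borealis} = 36.5 + 0.25P_{Alta}.
Plugging P_{Borealis} into Alta's best response: P_{Alta} = 34 + 0.25(36.5 + 0.25P_{Alta}) ⇒ 0.9375P_{Alta} = 43.125, so P_{Alta} = 46.
Then P_{Borealis} = 36.5 + 0.25·46 = 48.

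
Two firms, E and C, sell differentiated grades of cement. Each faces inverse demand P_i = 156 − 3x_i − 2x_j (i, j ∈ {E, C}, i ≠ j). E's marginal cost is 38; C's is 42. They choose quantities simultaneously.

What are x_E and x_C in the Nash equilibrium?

Firm E's profit: π = x_E(156 − 3x_E − 2x_C) − 38x_E.
∂π/∂x_E = 118 − 6x_E − 2x_C = 0 ⇒ x_E = 59/3 − (1/3)x_C.
Similarly x_C = 19 − (1/3)x_E.
Solving the two reaction functions simultaneously: (1 − (−1/3)(−1/3))x_E = 59/3 − (1/3)·19, so (8/9)x_E = 40/3 and x_E = 15.
Then x_C = 19 − (1/3)·15 = 14.

15, 14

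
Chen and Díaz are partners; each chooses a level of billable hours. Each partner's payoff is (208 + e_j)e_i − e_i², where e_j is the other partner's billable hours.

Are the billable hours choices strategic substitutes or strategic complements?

Chen's payoff is (208 + e_D)e_C − e_C².
∂π/∂e_C = 208 + e_D − 2e_C = 0, so e_C = 104 + 0.5e_D.
The best-response slope de_C/de_D = 0.5 > 0: the reaction function is upward-sloping, so the choices are strategic complements.

strategic complements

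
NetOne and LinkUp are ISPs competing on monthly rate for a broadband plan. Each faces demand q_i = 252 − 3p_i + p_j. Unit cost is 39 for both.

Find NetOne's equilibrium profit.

NetOne's profit: π = (p_{NetOne} − 39)(252 − 3p_{NetOne} + p_{LinkUp}).
∂π/∂p_{NetOne} = 369 − 6p_{NetOne} + p_{LinkUp} = 0 ⇒ p_{NetOne} = 61.5 + (1/6)p_{LinkUp}.
By symmetry p_{LinkUp} = p_{NetOne}; substituting into the reaction function, (5/6)p_{NetOne} = 61.5 and p_{NetOne} = 73.8.
q_{NetOne} = 252 − 3·73.8 + 73.8 = 104.4.
Profit = (73.8 − 39)·104.4 = 3633.12.

3633.12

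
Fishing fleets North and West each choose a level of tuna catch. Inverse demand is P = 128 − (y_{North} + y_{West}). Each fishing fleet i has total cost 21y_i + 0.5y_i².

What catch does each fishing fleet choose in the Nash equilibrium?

Fishing fleet North's profit: π = y_{North}(128 − (y_{North} + y_{West})) − 21y_{North} − 0.5y_{North}².
∂π/∂y_{North} = 107 − 3y_{North} − y_{West} = 0, so y_{North} = 107/3 − (1/3)y_{West}.
The game is symmetric, so in equilibrium y_{West} = y_{North}: the reaction function gives (4/3)y_{North} = 107/3, hence y_{North} = 26.75.

26.75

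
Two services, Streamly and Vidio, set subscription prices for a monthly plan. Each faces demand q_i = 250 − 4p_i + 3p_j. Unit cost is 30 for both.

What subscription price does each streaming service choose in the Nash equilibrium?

74

Streamly's profit: π = (p_{Streamly} − 30)(250 − 4p_{Streamly} + 3p_{Vidio}).
∂π/∂p_{Streamly} = 370 − 8p_{Streamly} + 3p_{Vidio} = 0 ⇒ p_{Streamly} = 46.25 + 0.375p_{Vidio}.
The game is symmetric, so in equilibrium p_{Vidio} = p_{Streamly}: the reaction function gives 0.625p_{Streamly} = 46.25, hence p_{Streamly} = 74.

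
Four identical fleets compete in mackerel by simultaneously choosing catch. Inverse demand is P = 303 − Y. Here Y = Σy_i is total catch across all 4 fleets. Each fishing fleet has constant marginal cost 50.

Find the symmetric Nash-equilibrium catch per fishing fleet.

A representative fishing fleet's profit is π_i = y_i(303 − Y) − 50y_i, with Y = y_i + Σ_{j≠i} y_j.
First-order condition: 253 − 2y_i − Σ_{j≠i} y_j = 0.
With identical fishing fleets, set every y_j = y: then 253 − 2y − 3y = 0, i.e. y = 253/5 = 50.6.

50.6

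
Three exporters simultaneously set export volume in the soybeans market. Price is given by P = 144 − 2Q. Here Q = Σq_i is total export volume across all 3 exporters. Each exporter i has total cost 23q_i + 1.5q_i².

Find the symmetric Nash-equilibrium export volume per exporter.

A representative exporter's profit is π_i = q_i(144 − 2Q) − 23q_i − 1.5q_i², with Q = q_i + Σ_{j≠i} q_j.
First-order condition: 121 − 7q_i − 2Σ_{j≠i} q_j = 0.
In a symmetric equilibrium every exporter chooses the same q, so Σ_{j≠i} q_j = 2q. The condition becomes 121 − 11q = 0, giving q = 121/11 = 11.

11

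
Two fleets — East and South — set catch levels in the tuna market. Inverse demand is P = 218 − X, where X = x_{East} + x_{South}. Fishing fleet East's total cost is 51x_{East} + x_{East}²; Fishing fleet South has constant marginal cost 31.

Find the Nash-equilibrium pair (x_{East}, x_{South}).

21, 83

Fishing fleet East's profit: π = x_{East}(218 − (x_{East} + x_{South})) − 51x_{East} − x_{East}².
∂π/∂x_{East} = 167 − 4x_{East} − x_{South} = 0, so x_{East} = 41.75 − 0.25x_{South}.
For South: ∂π/∂x_{South} = 187 − 2x_{South} − x_{East} = 0 ⇒ x_{South} = 93.5 − 0.5x_{East}.
Plugging x_{South} into East's best response: x_{East} = 41.75 − 0.25(93.5 − 0.5x_{East}) ⇒ 0.875x_{East} = 18.375, so x_{East} = 21.
Then x_{South} = 93.5 − 0.5·21 = 83.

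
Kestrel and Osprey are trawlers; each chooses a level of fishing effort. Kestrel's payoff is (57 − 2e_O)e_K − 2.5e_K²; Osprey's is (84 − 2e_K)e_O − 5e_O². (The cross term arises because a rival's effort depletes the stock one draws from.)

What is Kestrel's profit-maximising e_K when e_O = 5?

9.4

Expanding Kestrel's payoff: 57e_K − 2e_Oe_K − 2.5e_K².
∂π/∂e_K = 57 − 2e_O − 5e_K = 0, so e_K = 11.4 − 0.4e_O.
At e_O = 5: e_K = 11.4 − 0.4·5 = 9.4.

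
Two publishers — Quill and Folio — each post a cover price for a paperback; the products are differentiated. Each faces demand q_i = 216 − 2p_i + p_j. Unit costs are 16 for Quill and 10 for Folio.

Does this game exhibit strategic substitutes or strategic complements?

Quill's profit: π = (p_{Quill} − 16)(216 − 2p_{Quill} + p_{Folio}).
∂π/∂p_{Quill} = 248 − 4p_{Quill} + p_{Folio} = 0 ⇒ p_{Quill} = 62 + 0.25p_{Folio}.
The best-response slope dp_{Quill}/dp_{Folio} = 0.25 > 0: the reaction function is upward-sloping, so the choices are strategic complements.

strategic complements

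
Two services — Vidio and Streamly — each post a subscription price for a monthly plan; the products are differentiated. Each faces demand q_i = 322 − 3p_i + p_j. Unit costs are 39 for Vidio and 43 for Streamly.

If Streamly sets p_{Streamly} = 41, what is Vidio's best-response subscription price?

Vidio's profit: π = (p_{Vidio} − 39)(322 − 3p_{Vidio} + p_{Streamly}).
∂π/∂p_{Vidio} = 439 − 6p_{Vidio} + p_{Streamly} = 0 ⇒ p_{Vidio} = 439/6 + (1/6)p_{Streamly}.
At p_{Streamly} = 41: p_{Vidio} = 439/6 + (1/6)·41 = 80.

80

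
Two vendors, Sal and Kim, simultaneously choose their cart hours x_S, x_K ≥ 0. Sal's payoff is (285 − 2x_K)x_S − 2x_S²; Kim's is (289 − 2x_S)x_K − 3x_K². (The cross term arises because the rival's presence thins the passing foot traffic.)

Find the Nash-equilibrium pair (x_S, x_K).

56.6, 29.3

Expanding Sal's payoff: 285x_S − 2x_Kx_S − 2x_S².
∂π/∂x_S = 285 − 2x_K − 4x_S = 0, so x_S = 71.25 − 0.5x_K.
Likewise for Kim: x_K = 289/6 − (1/3)x_S.
Substituting the second reaction function into the first: x_S = 71.25 − 0.5(289/6 − (1/3)x_S), which gives (5/6)x_S = 283/6 ⇒ x_S = 56.6.
Then x_K = 289/6 − (1/3)·56.6 = 29.3.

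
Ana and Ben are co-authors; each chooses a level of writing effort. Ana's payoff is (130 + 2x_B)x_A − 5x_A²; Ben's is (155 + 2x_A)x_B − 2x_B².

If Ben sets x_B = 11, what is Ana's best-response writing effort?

Expanding Ana's payoff: 130x_A + 2x_Bx_A − 5x_A².
∂π/∂x_A = 130 + 2x_B − 10x_A = 0, so x_A = 13 + 0.2x_B.
At x_B = 11: x_A = 13 + 0.2·11 = 15.2.

15.2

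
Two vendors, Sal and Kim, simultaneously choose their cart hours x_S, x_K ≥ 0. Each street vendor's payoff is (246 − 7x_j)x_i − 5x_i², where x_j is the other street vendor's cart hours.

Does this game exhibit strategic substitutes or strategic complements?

strategic substitutes

Sal's payoff is (246 − 7x_K)x_S − 5x_S².
∂π/∂x_S = 246 − 7x_K − 10x_S = 0, so x_S = 24.6 − 0.7x_K.
The best-response slope dx_S/dx_K = −0.7 < 0: the reaction function is downward-sloping, so the choices are strategic substitutes.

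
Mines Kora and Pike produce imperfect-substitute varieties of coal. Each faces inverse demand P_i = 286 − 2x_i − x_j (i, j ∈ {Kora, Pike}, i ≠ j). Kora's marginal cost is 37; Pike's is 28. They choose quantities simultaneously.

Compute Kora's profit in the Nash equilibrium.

4841.28

Mine Kora's profit: π = x_{Kora}(286 − 2x_{Kora} − x_{Pike}) − 37x_{Kora}.
∂π/∂x_{Kora} = 249 − 4x_{Kora} − x_{Pike} = 0 ⇒ x_{Kora} = 62.25 − 0.25x_{Pike}.
Similarly x_{Pike} = 64.5 − 0.25x_{Kora}.
Solving the two reaction functions simultaneously: (1 − (−0.25)(−0.25))x_{Kora} = 62.25 − 0.25·64.5, so 0.9375x_{Kora} = 46.125 and x_{Kora} = 49.2.
Then x_{Pike} = 64.5 − 0.25·49.2 = 52.2.
P_{Kora} = 286 − 2·49.2 − 52.2 = 135.4.
Profit = (135.4 − 37)·49.2 = 4841.28.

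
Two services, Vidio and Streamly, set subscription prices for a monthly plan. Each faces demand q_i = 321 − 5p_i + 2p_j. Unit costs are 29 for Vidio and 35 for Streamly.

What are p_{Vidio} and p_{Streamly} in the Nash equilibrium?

58.875, 61.375

Vidio's profit: π = (p_{Vidio} − 29)(321 − 5p_{Vidio} + 2p_{Streamly}).
∂π/∂p_{Vidio} = 466 − 10p_{Vidio} + 2p_{Streamly} = 0 ⇒ p_{Vidio} = 46.6 + 0.2p_{Streamly}.
Similarly p_{Streamly} = 49.6 + 0.2p_{Vidio}.
Substituting the second reaction function into the first: p_{Vidio} = 46.6 + 0.2(49.6 + 0.2p_{Vidio}), which gives 0.96p_{Vidio} = 56.52 ⇒ p_{Vidio} = 58.875.
Then p_{Streamly} = 49.6 + 0.2·58.875 = 61.375.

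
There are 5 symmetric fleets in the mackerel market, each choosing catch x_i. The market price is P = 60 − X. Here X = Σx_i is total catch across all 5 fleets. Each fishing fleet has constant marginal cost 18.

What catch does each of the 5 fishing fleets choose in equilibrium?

7

A representative fishing fleet's profit is π_i = x_i(60 − X) − 18x_i, with X = x_i + Σ_{j≠i} x_j.
First-order condition: 42 − 2x_i − Σ_{j≠i} x_j = 0.
With identical fishing fleets, set every x_j = x: then 42 − 2x − 4x = 0, i.e. x = 42/6 = 7.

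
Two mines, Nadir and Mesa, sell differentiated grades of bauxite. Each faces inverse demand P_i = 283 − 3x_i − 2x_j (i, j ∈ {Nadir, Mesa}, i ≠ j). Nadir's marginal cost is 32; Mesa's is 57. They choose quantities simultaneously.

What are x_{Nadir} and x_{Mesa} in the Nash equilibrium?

Mine Nadir's profit: π = x_{Nadir}(283 − 3x_{Nadir} − 2x_{Mesa}) − 32x_{Nadir}.
∂π/∂x_{Nadir} = 251 − 6x_{Nadir} − 2x_{Mesa} = 0 ⇒ x_{Nadir} = 251/6 − (1/3)x_{Mesa}.
Similarly x_{Mesa} = 113/3 − (1/3)x_{Nadir}.
Plugging x_{Mesa} into Nadir's best response: x_{Nadir} = 251/6 − (1/3)(113/3 − (1/3)x_{Nadir}) ⇒ (8/9)x_{Nadir} = 527/18, so x_{Nadir} = 32.9375.
Then x_{Mesa} = 113/3 − (1/3)·32.9375 = 26.6875.

32.9375, 26.6875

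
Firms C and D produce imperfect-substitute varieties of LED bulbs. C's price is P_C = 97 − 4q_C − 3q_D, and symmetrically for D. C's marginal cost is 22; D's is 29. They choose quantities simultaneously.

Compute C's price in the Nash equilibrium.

Firm C's profit: π = q_C(97 − 4q_C − 3q_D) − 22q_C.
∂π/∂q_C = 75 − 8q_C − 3q_D = 0 ⇒ q_C = 9.375 − 0.375q_D.
Similarly q_D = 8.5 − 0.375q_C.
Plugging q_D into C's best response: q_C = 9.375 − 0.375(8.5 − 0.375q_C) ⇒ (55/64)q_C = 6.1875, so q_C = 7.2.
Then q_D = 8.5 − 0.375·7.2 = 5.8.
P_C = 97 − 4·7.2 − 3·5.8 = 50.8.

50.8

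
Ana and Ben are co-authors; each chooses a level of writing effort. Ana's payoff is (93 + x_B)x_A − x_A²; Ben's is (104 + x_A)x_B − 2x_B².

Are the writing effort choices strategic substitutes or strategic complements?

Expanding Ana's payoff: 93x_A + x_Bx_A − x_A².
∂π/∂x_A = 93 + x_B − 2x_A = 0, so x_A = 46.5 + 0.5x_B.
The best-response slope dx_A/dx_B = 0.5 > 0: the reaction function is upward-sloping, so the choices are strategic complements.

strategic complements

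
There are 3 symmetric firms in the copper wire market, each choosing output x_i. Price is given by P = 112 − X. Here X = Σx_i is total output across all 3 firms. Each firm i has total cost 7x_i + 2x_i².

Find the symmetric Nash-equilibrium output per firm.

13.125

A representative firm's profit is π_i = x_i(112 − X) − 7x_i − 2x_i², with X = x_i + Σ_{j≠i} x_j.
First-order condition: 105 − 6x_i − Σ_{j≠i} x_j = 0.
Imposing symmetry (x_j = x for all j) turns Σ_{j≠i} x_j into 2x, so 105 = 8x and x = 13.125.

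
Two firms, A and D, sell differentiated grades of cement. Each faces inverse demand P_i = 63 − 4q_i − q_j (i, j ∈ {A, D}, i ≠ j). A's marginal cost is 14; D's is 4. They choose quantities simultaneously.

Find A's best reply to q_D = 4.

5.625

Firm A's profit: π = q_A(63 − 4q_A − q_D) − 14q_A.
∂π/∂q_A = 49 − 8q_A − q_D = 0 ⇒ q_A = 6.125 − 0.125q_D.
At q_D = 4: q_A = 6.125 − 0.125·4 = 5.625.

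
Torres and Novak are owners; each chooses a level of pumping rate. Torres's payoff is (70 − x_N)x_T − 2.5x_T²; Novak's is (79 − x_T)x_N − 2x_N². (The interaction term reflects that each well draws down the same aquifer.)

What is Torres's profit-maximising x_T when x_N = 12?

11.6

Expanding Torres's payoff: 70x_T − x_Nx_T − 2.5x_T².
∂π/∂x_T = 70 − x_N − 5x_T = 0, so x_T = 14 − 0.2x_N.
At x_N = 12: x_T = 14 − 0.2·12 = 11.6.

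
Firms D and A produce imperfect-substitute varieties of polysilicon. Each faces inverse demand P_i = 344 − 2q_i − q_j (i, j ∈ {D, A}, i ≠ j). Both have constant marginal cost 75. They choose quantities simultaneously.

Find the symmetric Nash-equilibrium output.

Firm D's profit: π = q_D(344 − 2q_D − q_A) − 75q_D.
∂π/∂q_D = 269 − 4q_D − q_A = 0 ⇒ q_D = 67.25 − 0.25q_A.
The game is symmetric, so in equilibrium q_A = q_D: the reaction function gives 1.25q_D = 67.25, hence q_D = 53.8.

53.8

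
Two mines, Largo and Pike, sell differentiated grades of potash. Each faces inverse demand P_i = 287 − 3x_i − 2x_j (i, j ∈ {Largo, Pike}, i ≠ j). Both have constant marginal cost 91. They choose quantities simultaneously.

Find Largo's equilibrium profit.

1800.75

Mine Largo's profit: π = x_{Largo}(287 − 3x_{Largo} − 2x_{Pike}) − 91x_{Largo}.
∂π/∂x_{Largo} = 196 − 6x_{Largo} − 2x_{Pike} = 0 ⇒ x_{Largo} = 98/3 − (1/3)x_{Pike}.
Setting x_{Largo} = x_{Pike} in the reaction function: x_{Largo} = 98/3 − (1/3)x_{Largo}, so x_{Largo} = (98/3) / (4/3) = 24.5.
P_{Largo} = 287 − 3·24.5 − 2·24.5 = 164.5.
Profit = (164.5 − 91)·24.5 = 1800.75.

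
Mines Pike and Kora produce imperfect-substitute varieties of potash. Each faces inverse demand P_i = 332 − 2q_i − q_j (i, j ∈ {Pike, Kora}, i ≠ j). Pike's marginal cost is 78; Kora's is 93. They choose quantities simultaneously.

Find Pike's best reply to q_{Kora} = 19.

58.75

Mine Pike's profit: π = q_{Pike}(332 − 2q_{Pike} − q_{Kora}) − 78q_{Pike}.
∂π/∂q_{Pike} = 254 − 4q_{Pike} − q_{Kora} = 0 ⇒ q_{Pike} = 63.5 − 0.25q_{Kora}.
At q_{Kora} = 19: q_{Pike} = 63.5 − 0.25·19 = 58.75.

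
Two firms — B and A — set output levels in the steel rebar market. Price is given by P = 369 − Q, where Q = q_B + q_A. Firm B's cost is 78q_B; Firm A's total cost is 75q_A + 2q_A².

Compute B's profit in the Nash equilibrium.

Firm B's profit: π = q_B(369 − (q_B + q_A)) − 78q_B.
∂π/∂q_B = 291 − 2q_B − q_A = 0, so q_B = 145.5 − 0.5q_A.
For A: ∂π/∂q_A = 294 − 6q_A − q_B = 0 ⇒ q_A = 49 − (1/6)q_B.
Solving the two reaction functions simultaneously: (1 − (−0.5)(−1/6))q_B = 145.5 − 0.5·49, so (11/12)q_B = 121 and q_B = 132.
Then q_A = 49 − (1/6)·132 = 27.
Price P = 369 − 159 = 210.
B's profit: (210 − 78)·132 = 17424.

17424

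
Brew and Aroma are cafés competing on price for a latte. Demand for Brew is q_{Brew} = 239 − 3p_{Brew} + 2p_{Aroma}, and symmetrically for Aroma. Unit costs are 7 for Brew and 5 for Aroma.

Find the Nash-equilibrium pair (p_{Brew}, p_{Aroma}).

64.625, 63.875

Brew's profit: π = (p_{Brew} − 7)(239 − 3p_{Brew} + 2p_{Aroma}).
∂π/∂p_{Brew} = 260 − 6p_{Brew} + 2p_{Aroma} = 0 ⇒ p_{Brew} = 130/3 + (1/3)p_{Aroma}.
Similarly p_{Aroma} = 127/3 + (1/3)p_{Brew}.
Plugging p_{Aroma} into Brew's best response: p_{Brew} = 130/3 + (1/3)(127/3 + (1/3)p_{Brew}) ⇒ (8/9)p_{Brew} = 517/9, so p_{Brew} = 64.625.
Then p_{Aroma} = 127/3 + (1/3)·64.625 = 63.875.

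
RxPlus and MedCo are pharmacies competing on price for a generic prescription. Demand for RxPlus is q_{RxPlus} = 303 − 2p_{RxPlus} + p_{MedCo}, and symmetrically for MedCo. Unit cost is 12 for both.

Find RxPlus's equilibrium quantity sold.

RxPlus's profit: π = (p_{RxPlus} − 12)(303 − 2p_{RxPlus} + p_{MedCo}).
∂π/∂p_{RxPlus} = 327 − 4p_{RxPlus} + p_{MedCo} = 0 ⇒ p_{RxPlus} = 81.75 + 0.25p_{MedCo}.
Setting p_{RxPlus} = p_{MedCo} in the reaction function: p_{RxPlus} = 81.75 + 0.25p_{RxPlus}, so p_{RxPlus} = 81.75 / 0.75 = 109.
q_{RxPlus} = 303 − 2·109 + 109 = 194.

194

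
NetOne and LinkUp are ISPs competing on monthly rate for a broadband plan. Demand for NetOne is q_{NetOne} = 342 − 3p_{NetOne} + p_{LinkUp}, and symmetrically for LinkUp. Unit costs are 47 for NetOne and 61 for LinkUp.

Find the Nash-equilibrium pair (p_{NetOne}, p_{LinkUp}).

NetOne's profit: π = (p_{NetOne} − 47)(342 − 3p_{NetOne} + p_{LinkUp}).
∂π/∂p_{NetOne} = 483 − 6p_{NetOne} + p_{LinkUp} = 0 ⇒ p_{NetOne} = 80.5 + (1/6)p_{LinkUp}.
Similarly p_{LinkUp} = 87.5 + (1/6)p_{NetOne}.
Substituting the second reaction function into the first: p_{NetOne} = 80.5 + (1/6)(87.5 + (1/6)p_{NetOne}), which gives (35/36)p_{NetOne} = 1141/12 ⇒ p_{NetOne} = 97.8.
Then p_{LinkUp} = 87.5 + (1/6)·97.8 = 103.8.

97.8, 103.8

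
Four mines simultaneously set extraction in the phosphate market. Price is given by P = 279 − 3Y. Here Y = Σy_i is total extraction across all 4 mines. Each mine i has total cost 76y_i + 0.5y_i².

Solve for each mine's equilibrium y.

A representative mine's profit is π_i = y_i(279 − 3Y) − 76y_i − 0.5y_i², with Y = y_i + Σ_{j≠i} y_j.
First-order condition: 203 − 7y_i − 3Σ_{j≠i} y_j = 0.
Imposing symmetry (y_j = y for all j) turns Σ_{j≠i} y_j into 3y, so 203 = 16y and y = 12.6875.

12.6875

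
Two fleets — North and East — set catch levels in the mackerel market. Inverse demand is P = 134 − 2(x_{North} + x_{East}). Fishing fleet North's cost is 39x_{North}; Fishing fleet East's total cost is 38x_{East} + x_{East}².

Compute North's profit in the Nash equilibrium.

Fishing fleet North's profit: π = x_{North}(134 − 2(x_{North} + x_{East})) − 39x_{North}.
∂π/∂x_{North} = 95 − 4x_{North} − 2x_{East} = 0, so x_{North} = 23.75 − 0.5x_{East}.
For East: ∂π/∂x_{East} = 96 − 6x_{East} − 2x_{North} = 0 ⇒ x_{East} = 16 − (1/3)x_{North}.
Plugging x_{East} into North's best response: x_{North} = 23.75 − 0.5(16 − (1/3)x_{North}) ⇒ (5/6)x_{North} = 15.75, so x_{North} = 18.9.
Then x_{East} = 16 − (1/3)·18.9 = 9.7.
Price P = 134 − 2·28.6 = 76.8.
North's profit: (76.8 − 39)·18.9 = 714.42.

714.42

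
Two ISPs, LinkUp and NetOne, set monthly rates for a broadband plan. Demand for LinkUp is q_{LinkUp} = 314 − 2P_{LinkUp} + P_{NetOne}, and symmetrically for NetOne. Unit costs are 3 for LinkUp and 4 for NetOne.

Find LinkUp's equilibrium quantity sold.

LinkUp's profit: π = (P_{LinkUp} − 3)(314 − 2P_{LinkUp} + P_{NetOne}).
∂π/∂P_{LinkUp} = 320 − 4P_{LinkUp} + P_{NetOne} = 0 ⇒ P_{LinkUp} = 80 + 0.25P_{NetOne}.
Similarly P_{NetOne} = 80.5 + 0.25P_{LinkUp}.
Substituting the second reaction function into the first: P_{LinkUp} = 80 + 0.25(80.5 + 0.25P_{LinkUp}), which gives 0.9375P_{LinkUp} = 100.125 ⇒ P_{LinkUp} = 106.8.
Then P_{NetOne} = 80.5 + 0.25·106.8 = 107.2.
q_{LinkUp} = 314 − 2·106.8 + 107.2 = 207.6.

207.6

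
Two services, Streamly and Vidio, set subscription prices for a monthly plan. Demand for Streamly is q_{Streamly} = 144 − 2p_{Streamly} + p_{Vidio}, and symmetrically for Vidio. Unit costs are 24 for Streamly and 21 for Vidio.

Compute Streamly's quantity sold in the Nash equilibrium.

Streamly's profit: π = (p_{Streamly} − 24)(144 − 2p_{Streamly} + p_{Vidio}).
∂π/∂p_{Streamly} = 192 − 4p_{Streamly} + p_{Vidio} = 0 ⇒ p_{Streamly} = 48 + 0.25p_{Vidio}.
Similarly p_{Vidio} = 46.5 + 0.25p_{Streamly}.
Plugging p_{Vidio} into Streamly's best response: p_{Streamly} = 48 + 0.25(46.5 + 0.25p_{Streamly}) ⇒ 0.9375p_{Streamly} = 59.625, so p_{Streamly} = 63.6.
Then p_{Vidio} = 46.5 + 0.25·63.6 = 62.4.
q_{Streamly} = 144 − 2·63.6 + 62.4 = 79.2.

79.2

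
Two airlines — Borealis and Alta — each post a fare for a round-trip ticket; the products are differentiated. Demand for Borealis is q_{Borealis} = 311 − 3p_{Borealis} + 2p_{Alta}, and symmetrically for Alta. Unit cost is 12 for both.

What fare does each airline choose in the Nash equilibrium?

86.75

Borealis's profit: π = (p_{Borealis} − 12)(311 − 3p_{Borealis} + 2p_{Alta}).
∂π/∂p_{Borealis} = 347 − 6p_{Borealis} + 2p_{Alta} = 0 ⇒ p_{Borealis} = 347/6 + (1/3)p_{Alta}.
Setting p_{Borealis} = p_{Alta} in the reaction function: p_{Borealis} = 347/6 + (1/3)p_{Borealis}, so p_{Borealis} = (347/6) / (2/3) = 86.75.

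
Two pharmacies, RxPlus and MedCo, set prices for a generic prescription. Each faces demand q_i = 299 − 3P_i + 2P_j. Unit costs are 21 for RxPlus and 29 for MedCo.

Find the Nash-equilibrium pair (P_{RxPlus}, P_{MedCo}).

RxPlus's profit: π = (P_{RxPlus} − 21)(299 − 3P_{RxPlus} + 2P_{MedCo}).
∂π/∂P_{RxPlus} = 362 − 6P_{RxPlus} + 2P_{MedCo} = 0 ⇒ P_{RxPlus} = 181/3 + (1/3)P_{MedCo}.
Similarly P_{MedCo} = 193/3 + (1/3)P_{RxPlus}.
Plugging P_{MedCo} into RxPlus's best response: P_{RxPlus} = 181/3 + (1/3)(193/3 + (1/3)P_{RxPlus}) ⇒ (8/9)P_{RxPlus} = 736/9, so P_{RxPlus} = 92.
Then P_{MedCo} = 193/3 + (1/3)·92 = 95.

92, 95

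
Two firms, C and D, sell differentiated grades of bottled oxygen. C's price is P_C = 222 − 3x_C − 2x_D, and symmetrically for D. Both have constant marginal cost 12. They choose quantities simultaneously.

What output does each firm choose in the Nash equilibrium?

26.25

Firm C's profit: π = x_C(222 − 3x_C − 2x_D) − 12x_C.
∂π/∂x_C = 210 − 6x_C − 2x_D = 0 ⇒ x_C = 35 − (1/3)x_D.
By symmetry x_D = x_C; substituting into the reaction function, (4/3)x_C = 35 and x_C = 26.25.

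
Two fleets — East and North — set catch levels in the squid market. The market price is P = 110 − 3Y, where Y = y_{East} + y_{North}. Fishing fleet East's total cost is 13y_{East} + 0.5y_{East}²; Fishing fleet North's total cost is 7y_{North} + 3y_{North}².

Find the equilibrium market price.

58.6

Fishing fleet East's profit: π = y_{East}(110 − 3(y_{East} + y_{North})) − 13y_{East} − 0.5y_{East}².
∂π/∂y_{East} = 97 − 7y_{East} − 3y_{North} = 0, so y_{East} = 97/7 − (3/7)y_{North}.
For North: ∂π/∂y_{North} = 103 − 12y_{North} − 3y_{East} = 0 ⇒ y_{North} = 103/12 − 0.25y_{East}.
Solving the two reaction functions simultaneously: (1 − (−3/7)(−0.25))y_{East} = 97/7 − (3/7)·(103/12), so (25/28)y_{East} = 285/28 and y_{East} = 11.4.
Then y_{North} = 103/12 − 0.25·11.4 = 86/15.
Equilibrium price: P = 110 − 3·(257/15) = 58.6.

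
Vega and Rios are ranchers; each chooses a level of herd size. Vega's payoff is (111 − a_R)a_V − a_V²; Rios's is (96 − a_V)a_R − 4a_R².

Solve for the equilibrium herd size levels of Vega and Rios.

Expanding Vega's payoff: 111a_V − a_Ra_V − a_V².
∂π/∂a_V = 111 − a_R − 2a_V = 0, so a_V = 55.5 − 0.5a_R.
Likewise for Rios: a_R = 12 − 0.125a_V.
Solving the two reaction functions simultaneously: (1 − (−0.5)(−0.125))a_V = 55.5 − 0.5·12, so 0.9375a_V = 49.5 and a_V = 52.8.
Then a_R = 12 − 0.125·52.8 = 5.4.

52.8, 5.4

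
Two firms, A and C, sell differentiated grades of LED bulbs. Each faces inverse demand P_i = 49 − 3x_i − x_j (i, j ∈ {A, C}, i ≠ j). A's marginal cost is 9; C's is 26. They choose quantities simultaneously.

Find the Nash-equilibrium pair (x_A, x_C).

Firm A's profit: π = x_A(49 − 3x_A − x_C) − 9x_A.
∂π/∂x_A = 40 − 6x_A − x_C = 0 ⇒ x_A = 20/3 − (1/6)x_C.
Similarly x_C = 23/6 − (1/6)x_A.
Solving the two reaction functions simultaneously: (1 − (−1/6)(−1/6))x_A = 20/3 − (1/6)·(23/6), so (35/36)x_A = 217/36 and x_A = 6.2.
Then x_C = 23/6 − (1/6)·6.2 = 2.8.

6.2, 2.8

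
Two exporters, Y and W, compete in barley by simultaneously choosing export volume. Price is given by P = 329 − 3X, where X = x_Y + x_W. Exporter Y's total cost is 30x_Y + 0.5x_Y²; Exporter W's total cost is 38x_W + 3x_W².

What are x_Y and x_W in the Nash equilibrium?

36.2, 15.2

Exporter Y's profit: π = x_Y(329 − 3(x_Y + x_W)) − 30x_Y − 0.5x_Y².
∂π/∂x_Y = 299 − 7x_Y − 3x_W = 0, so x_Y = 299/7 − (3/7)x_W.
For W: ∂π/∂x_W = 291 − 12x_W − 3x_Y = 0 ⇒ x_W = 24.25 − 0.25x_Y.
Plugging x_W into Y's best response: x_Y = 299/7 − (3/7)(24.25 − 0.25x_Y) ⇒ (25/28)x_Y = 905/28, so x_Y = 36.2.
Then x_W = 24.25 − 0.25·36.2 = 15.2.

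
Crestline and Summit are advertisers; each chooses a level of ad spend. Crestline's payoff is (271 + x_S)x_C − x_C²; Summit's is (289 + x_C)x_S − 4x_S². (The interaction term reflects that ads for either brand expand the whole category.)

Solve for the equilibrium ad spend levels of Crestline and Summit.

163.8, 56.6

Expanding Crestline's payoff: 271x_C + x_Sx_C − x_C².
∂π/∂x_C = 271 + x_S − 2x_C = 0, so x_C = 135.5 + 0.5x_S.
Likewise for Summit: x_S = 36.125 + 0.125x_C.
Plugging x_S into Crestline's best response: x_C = 135.5 + 0.5(36.125 + 0.125x_C) ⇒ 0.9375x_C = 153.5625, so x_C = 163.8.
Then x_S = 36.125 + 0.125·163.8 = 56.6.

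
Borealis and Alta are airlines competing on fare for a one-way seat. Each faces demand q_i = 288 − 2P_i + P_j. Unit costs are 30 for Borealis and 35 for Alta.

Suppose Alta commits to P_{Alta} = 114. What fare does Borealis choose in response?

115.5

Borealis's profit: π = (P_{Borealis} − 30)(288 − 2P_{Borealis} + P_{Alta}).
∂π/∂P_{Borealis} = 348 − 4P_{Borealis} + P_{Alta} = 0 ⇒ P_{Borealis} = 87 + 0.25P_{Alta}.
At P_{Alta} = 114: P_{Borealis} = 87 + 0.25·114 = 115.5.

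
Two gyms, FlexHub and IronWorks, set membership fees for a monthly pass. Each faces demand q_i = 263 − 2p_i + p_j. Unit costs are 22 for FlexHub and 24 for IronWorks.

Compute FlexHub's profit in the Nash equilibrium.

FlexHub's profit: π = (p_{FlexHub} − 22)(263 − 2p_{FlexHub} + p_{IronWorks}).
∂π/∂p_{FlexHub} = 307 − 4p_{FlexHub} + p_{IronWorks} = 0 ⇒ p_{FlexHub} = 76.75 + 0.25p_{IronWorks}.
Similarly p_{IronWorks} = 77.75 + 0.25p_{FlexHub}.
Substituting the second reaction function into the first: p_{FlexHub} = 76.75 + 0.25(77.75 + 0.25p_{FlexHub}), which gives 0.9375p_{FlexHub} = 96.1875 ⇒ p_{FlexHub} = 102.6.
Then p_{IronWorks} = 77.75 + 0.25·102.6 = 103.4.
q_{FlexHub} = 263 − 2·102.6 + 103.4 = 161.2.
Profit = (102.6 − 22)·161.2 = 12992.72.

12992.72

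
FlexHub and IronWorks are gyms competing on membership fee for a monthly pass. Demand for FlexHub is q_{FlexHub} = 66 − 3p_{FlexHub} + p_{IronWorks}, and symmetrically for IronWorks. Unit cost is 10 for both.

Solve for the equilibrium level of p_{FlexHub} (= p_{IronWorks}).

19.2

FlexHub's profit: π = (p_{FlexHub} − 10)(66 − 3p_{FlexHub} + p_{IronWorks}).
∂π/∂p_{FlexHub} = 96 − 6p_{FlexHub} + p_{IronWorks} = 0 ⇒ p_{FlexHub} = 16 + (1/6)p_{IronWorks}.
By symmetry p_{IronWorks} = p_{FlexHub}; substituting into the reaction function, (5/6)p_{FlexHub} = 16 and p_{FlexHub} = 19.2.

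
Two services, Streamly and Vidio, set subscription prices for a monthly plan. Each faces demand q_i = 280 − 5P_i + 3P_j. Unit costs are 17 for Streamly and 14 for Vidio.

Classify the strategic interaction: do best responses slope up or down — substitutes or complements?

Streamly's profit: π = (P_{Streamly} − 17)(280 − 5P_{Streamly} + 3P_{Vidio}).
∂π/∂P_{Streamly} = 365 − 10P_{Streamly} + 3P_{Vidio} = 0 ⇒ P_{Streamly} = 36.5 + 0.3P_{Vidio}.
The best-response slope dP_{Streamly}/dP_{Vidio} = 0.3 > 0: the reaction function is upward-sloping, so the choices are strategic complements.

strategic complements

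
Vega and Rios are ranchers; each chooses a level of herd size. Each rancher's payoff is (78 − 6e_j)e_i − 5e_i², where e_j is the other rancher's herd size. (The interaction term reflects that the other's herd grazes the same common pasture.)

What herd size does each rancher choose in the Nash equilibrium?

Vega's payoff is (78 − 6e_R)e_V − 5e_V².
∂π/∂e_V = 78 − 6e_R − 10e_V = 0, so e_V = 7.8 − 0.6e_R.
The game is symmetric, so in equilibrium e_R = e_V: the reaction function gives 1.6e_V = 7.8, hence e_V = 4.875.

4.875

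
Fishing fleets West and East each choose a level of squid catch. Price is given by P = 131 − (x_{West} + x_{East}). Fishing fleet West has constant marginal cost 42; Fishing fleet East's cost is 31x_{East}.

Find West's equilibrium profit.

Fishing fleet West's profit: π = x_{West}(131 − (x_{West} + x_{East})) − 42x_{West}.
∂π/∂x_{West} = 89 − 2x_{West} − x_{East} = 0, so x_{West} = 44.5 − 0.5x_{East}.
By the same steps for East: x_{East} = 50 − 0.5x_{West}.
Solving the two reaction functions simultaneously: (1 − (−0.5)(−0.5))x_{West} = 44.5 − 0.5·50, so 0.75x_{West} = 19.5 and x_{West} = 26.
Then x_{East} = 50 − 0.5·26 = 37.
Price P = 131 − 63 = 68.
West's profit: (68 − 42)·26 = 676.

676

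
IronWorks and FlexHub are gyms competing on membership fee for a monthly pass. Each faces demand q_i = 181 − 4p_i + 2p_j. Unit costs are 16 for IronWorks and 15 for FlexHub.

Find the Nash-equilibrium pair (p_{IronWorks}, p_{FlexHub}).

IronWorks's profit: π = (p_{IronWorks} − 16)(181 − 4p_{IronWorks} + 2p_{FlexHub}).
∂π/∂p_{IronWorks} = 245 − 8p_{IronWorks} + 2p_{FlexHub} = 0 ⇒ p_{IronWorks} = 30.625 + 0.25p_{FlexHub}.
Similarly p_{FlexHub} = 30.125 + 0.25p_{IronWorks}.
Plugging p_{FlexHub} into IronWorks's best response: p_{IronWorks} = 30.625 + 0.25(30.125 + 0.25p_{IronWorks}) ⇒ 0.9375p_{IronWorks} = 1221/32, so p_{IronWorks} = 40.7.
Then p_{FlexHub} = 30.125 + 0.25·40.7 = 40.3.

40.7, 40.3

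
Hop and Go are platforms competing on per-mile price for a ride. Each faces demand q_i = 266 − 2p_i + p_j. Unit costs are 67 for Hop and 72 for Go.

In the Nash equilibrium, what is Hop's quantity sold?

134

Hop's profit: π = (p_{Hop} − 67)(266 − 2p_{Hop} + p_{Go}).
∂π/∂p_{Hop} = 400 − 4p_{Hop} + p_{Go} = 0 ⇒ p_{Hop} = 100 + 0.25p_{Go}.
Similarly p_{Go} = 102.5 + 0.25p_{Hop}.
Substituting the second reaction function into the first: p_{Hop} = 100 + 0.25(102.5 + 0.25p_{Hop}), which gives 0.9375p_{Hop} = 125.625 ⇒ p_{Hop} = 134.
Then p_{Go} = 102.5 + 0.25·134 = 136.
q_{Hop} = 266 − 2·134 + 136 = 134.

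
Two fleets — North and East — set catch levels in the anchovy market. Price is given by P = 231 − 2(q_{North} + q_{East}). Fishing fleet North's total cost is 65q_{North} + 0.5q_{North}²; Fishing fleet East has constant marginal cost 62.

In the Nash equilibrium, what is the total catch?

Fishing fleet North's profit: π = q_{North}(231 − 2(q_{North} + q_{East})) − 65q_{North} − 0.5q_{North}².
∂π/∂q_{North} = 166 − 5q_{North} − 2q_{East} = 0, so q_{North} = 33.2 − 0.4q_{East}.
For East: ∂π/∂q_{East} = 169 − 4q_{East} − 2q_{North} = 0 ⇒ q_{East} = 42.25 − 0.5q_{North}.
Substituting the second reaction function into the first: q_{North} = 33.2 − 0.4(42.25 − 0.5q_{North}), which gives 0.8q_{North} = 16.3 ⇒ q_{North} = 20.375.
Then q_{East} = 42.25 − 0.5·20.375 = 32.0625.
Total catch: 20.375 + 32.0625 = 52.4375.

52.4375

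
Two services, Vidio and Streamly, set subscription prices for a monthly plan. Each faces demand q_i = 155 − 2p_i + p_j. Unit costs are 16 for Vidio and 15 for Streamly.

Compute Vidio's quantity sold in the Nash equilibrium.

92.4

Vidio's profit: π = (p_{Vidio} − 16)(155 − 2p_{Vidio} + p_{Streamly}).
∂π/∂p_{Vidio} = 187 − 4p_{Vidio} + p_{Streamly} = 0 ⇒ p_{Vidio} = 46.75 + 0.25p_{Streamly}.
Similarly p_{Streamly} = 46.25 + 0.25p_{Vidio}.
Solving the two reaction functions simultaneously: (1 − (0.25)(0.25))p_{Vidio} = 46.75 + 0.25·46.25, so 0.9375p_{Vidio} = 58.3125 and p_{Vidio} = 62.2.
Then p_{Streamly} = 46.25 + 0.25·62.2 = 61.8.
q_{Vidio} = 155 − 2·62.2 + 61.8 = 92.4.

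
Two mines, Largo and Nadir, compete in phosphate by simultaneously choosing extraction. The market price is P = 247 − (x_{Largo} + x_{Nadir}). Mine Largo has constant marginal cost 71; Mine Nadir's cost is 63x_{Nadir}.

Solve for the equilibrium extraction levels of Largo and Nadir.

Mine Largo's profit: π = x_{Largo}(247 − (x_{Largo} + x_{Nadir})) − 71x_{Largo}.
∂π/∂x_{Largo} = 176 − 2x_{Largo} − x_{Nadir} = 0, so x_{Largo} = 88 − 0.5x_{Nadir}.
By the same steps for Nadir: x_{Nadir} = 92 − 0.5x_{Largo}.
Substituting the second reaction function into the first: x_{Largo} = 88 − 0.5(92 − 0.5x_{Largo}), which gives 0.75x_{Largo} = 42 ⇒ x_{Largo} = 56.
Then x_{Nadir} = 92 − 0.5·56 = 64.

56, 64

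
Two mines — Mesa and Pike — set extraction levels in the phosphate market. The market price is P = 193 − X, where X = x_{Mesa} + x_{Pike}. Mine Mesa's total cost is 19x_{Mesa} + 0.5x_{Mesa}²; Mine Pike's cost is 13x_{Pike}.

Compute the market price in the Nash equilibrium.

86.2

Mine Mesa's profit: π = x_{Mesa}(193 − (x_{Mesa} + x_{Pike})) − 19x_{Mesa} − 0.5x_{Mesa}².
∂π/∂x_{Mesa} = 174 − 3x_{Mesa} − x_{Pike} = 0, so x_{Mesa} = 58 − (1/3)x_{Pike}.
For Pike: ∂π/∂x_{Pike} = 180 − 2x_{Pike} − x_{Mesa} = 0 ⇒ x_{Pike} = 90 − 0.5x_{Mesa}.
Solving the two reaction functions simultaneously: (1 − (−1/3)(−0.5))x_{Mesa} = 58 − (1/3)·90, so (5/6)x_{Mesa} = 28 and x_{Mesa} = 33.6.
Then x_{Pike} = 90 − 0.5·33.6 = 73.2.
Equilibrium price: P = 193 − 106.8 = 86.2.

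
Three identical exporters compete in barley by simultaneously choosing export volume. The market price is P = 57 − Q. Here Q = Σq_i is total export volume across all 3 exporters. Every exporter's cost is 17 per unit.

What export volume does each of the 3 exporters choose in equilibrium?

10

A representative exporter's profit is π_i = q_i(57 − Q) − 17q_i, with Q = q_i + Σ_{j≠i} q_j.
First-order condition: 40 − 2q_i − Σ_{j≠i} q_j = 0.
Imposing symmetry (q_j = q for all j) turns Σ_{j≠i} q_j into 2q, so 40 = 4q and q = 10.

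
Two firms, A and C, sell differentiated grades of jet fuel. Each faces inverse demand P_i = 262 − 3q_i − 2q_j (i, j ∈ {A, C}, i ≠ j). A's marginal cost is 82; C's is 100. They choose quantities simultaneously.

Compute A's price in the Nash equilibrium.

Firm A's profit: π = q_A(262 − 3q_A − 2q_C) − 82q_A.
∂π/∂q_A = 180 − 6q_A − 2q_C = 0 ⇒ q_A = 30 − (1/3)q_C.
Similarly q_C = 27 − (1/3)q_A.
Solving the two reaction functions simultaneously: (1 − (−1/3)(−1/3))q_A = 30 − (1/3)·27, so (8/9)q_A = 21 and q_A = 23.625.
Then q_C = 27 − (1/3)·23.625 = 19.125.
P_A = 262 − 3·23.625 − 2·19.125 = 152.875.

152.875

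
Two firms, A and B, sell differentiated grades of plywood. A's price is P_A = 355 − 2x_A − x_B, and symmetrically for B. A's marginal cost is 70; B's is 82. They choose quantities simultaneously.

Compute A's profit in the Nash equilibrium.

Firm A's profit: π = x_A(355 − 2x_A − x_B) − 70x_A.
∂π/∂x_A = 285 − 4x_A − x_B = 0 ⇒ x_A = 71.25 − 0.25x_B.
Similarly x_B = 68.25 − 0.25x_A.
Solving the two reaction functions simultaneously: (1 − (−0.25)(−0.25))x_A = 71.25 − 0.25·68.25, so 0.9375x_A = 54.1875 and x_A = 57.8.
Then x_B = 68.25 − 0.25·57.8 = 53.8.
P_A = 355 − 2·57.8 − 53.8 = 185.6.
Profit = (185.6 − 70)·57.8 = 6681.68.

6681.68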